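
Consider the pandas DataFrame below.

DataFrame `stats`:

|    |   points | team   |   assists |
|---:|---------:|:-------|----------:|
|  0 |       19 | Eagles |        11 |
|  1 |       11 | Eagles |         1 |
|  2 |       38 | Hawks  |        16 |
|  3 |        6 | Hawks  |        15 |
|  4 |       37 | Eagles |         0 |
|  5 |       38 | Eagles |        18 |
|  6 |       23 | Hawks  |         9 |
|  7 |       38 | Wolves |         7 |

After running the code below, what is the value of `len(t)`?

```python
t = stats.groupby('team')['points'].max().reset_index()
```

3

group by team, max of points:
team
Eagles    38
Hawks     38
Wolves    38
Name: points, dtype: int64
reset_index():
     team  points
0  Eagles      38
1   Hawks      38
2  Wolves      38
number of rows → 3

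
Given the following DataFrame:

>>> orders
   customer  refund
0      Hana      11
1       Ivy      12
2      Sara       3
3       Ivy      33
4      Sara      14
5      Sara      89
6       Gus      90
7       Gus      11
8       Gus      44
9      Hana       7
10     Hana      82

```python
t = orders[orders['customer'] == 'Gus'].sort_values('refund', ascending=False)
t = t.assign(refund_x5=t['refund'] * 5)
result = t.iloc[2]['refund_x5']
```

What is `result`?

filter rows where customer == 'Gus':
  customer  refund
6      Gus      90
7      Gus      11
8      Gus      44
sort by refund descending:
  customer  refund
6      Gus      90
8      Gus      44
7      Gus      11
add column refund_x5 = t['refund'] * 5:
  customer  refund  refund_x5
6      Gus      90        450
8      Gus      44        220
7      Gus      11         55
Hence 55.

55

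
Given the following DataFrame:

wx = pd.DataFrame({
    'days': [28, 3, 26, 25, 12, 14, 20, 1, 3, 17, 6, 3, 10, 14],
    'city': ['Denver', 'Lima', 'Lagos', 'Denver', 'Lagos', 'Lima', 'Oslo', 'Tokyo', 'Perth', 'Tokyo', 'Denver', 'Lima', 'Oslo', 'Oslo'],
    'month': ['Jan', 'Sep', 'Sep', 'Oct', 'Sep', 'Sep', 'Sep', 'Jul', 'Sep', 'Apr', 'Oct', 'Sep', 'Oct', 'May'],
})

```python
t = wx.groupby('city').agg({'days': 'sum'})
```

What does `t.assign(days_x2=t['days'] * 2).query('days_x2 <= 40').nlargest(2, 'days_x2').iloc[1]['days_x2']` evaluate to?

36

group by city, sum of days:
        days
city        
Denver    59
Lagos     38
Lima      20
Oslo      44
Perth      3
Tokyo     18
add column days_x2 = t['days'] * 2:
        days  days_x2
city                 
Denver    59      118
Lagos     38       76
Lima      20       40
Oslo      44       88
Perth      3        6
Tokyo     18       36
filter rows where days_x2 <= 40:
       days  days_x2
city                
Lima     20       40
Perth     3        6
Tokyo    18       36
take 2 rows with largest days_x2:
       days  days_x2
city                
Lima     20       40
Tokyo    18       36
value at position 1, column 'days_x2' → 36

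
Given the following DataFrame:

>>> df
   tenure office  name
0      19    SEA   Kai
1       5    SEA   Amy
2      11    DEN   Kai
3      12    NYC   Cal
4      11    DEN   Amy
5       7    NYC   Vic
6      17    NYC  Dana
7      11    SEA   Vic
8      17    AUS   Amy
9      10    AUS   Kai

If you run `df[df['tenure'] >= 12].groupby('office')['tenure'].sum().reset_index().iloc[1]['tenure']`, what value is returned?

29

filter rows where tenure >= 12:
   tenure office  name
0      19    SEA   Kai
3      12    NYC   Cal
6      17    NYC  Dana
8      17    AUS   Amy
group by office, sum of tenure:
office
AUS    17
NYC    29
SEA    19
Name: tenure, dtype: int64
reset_index():
  office  tenure
0    AUS      17
1    NYC      29
2    SEA      19
Then the value at position 1, column 'tenure': 29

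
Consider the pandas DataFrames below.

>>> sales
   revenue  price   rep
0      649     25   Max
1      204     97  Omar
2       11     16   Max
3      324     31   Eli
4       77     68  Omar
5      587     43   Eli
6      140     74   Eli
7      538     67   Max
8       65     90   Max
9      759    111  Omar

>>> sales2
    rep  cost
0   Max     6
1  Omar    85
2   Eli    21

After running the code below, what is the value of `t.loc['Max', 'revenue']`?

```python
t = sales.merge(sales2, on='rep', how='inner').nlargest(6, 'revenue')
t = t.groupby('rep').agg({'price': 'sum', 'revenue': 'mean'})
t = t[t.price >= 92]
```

merge on 'rep' (how='inner') → 10 rows:
   revenue  price   rep  cost
0      649     25   Max     6
1      204     97  Omar    85
2       11     16   Max     6
3      324     31   Eli    21
4       77     68  Omar    85
5      587     43   Eli    21
6      140     74   Eli    21
7      538     67   Max     6
8       65     90   Max     6
9      759    111  Omar    85
take 6 rows with largest revenue:
   revenue  price   rep  cost
9      759    111  Omar    85
0      649     25   Max     6
5      587     43   Eli    21
7      538     67   Max     6
3      324     31   Eli    21
1      204     97  Omar    85
group by rep: sum(price), mean(revenue):
      price  revenue
rep                 
Eli      74    455.5
Max      92    593.5
Omar    208    481.5
filter rows where price >= 92:
      price  revenue
rep                 
Max      92    593.5
Omar    208    481.5
Then the value at row 'Max', column 'revenue': 593.5

593.5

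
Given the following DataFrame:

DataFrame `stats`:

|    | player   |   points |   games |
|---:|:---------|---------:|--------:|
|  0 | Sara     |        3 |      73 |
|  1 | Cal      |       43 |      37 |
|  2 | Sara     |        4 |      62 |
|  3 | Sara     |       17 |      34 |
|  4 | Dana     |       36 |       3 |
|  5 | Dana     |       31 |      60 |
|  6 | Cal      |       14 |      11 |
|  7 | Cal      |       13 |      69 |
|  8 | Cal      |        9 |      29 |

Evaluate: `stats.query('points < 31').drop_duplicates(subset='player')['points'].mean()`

8.5

filter rows where points < 31:
  player  points  games
0   Sara       3     73
2   Sara       4     62
3   Sara      17     34
6    Cal      14     11
7    Cal      13     69
8    Cal       9     29
drop duplicate player (keep=first):
  player  points  games
0   Sara       3     73
6    Cal      14     11
Then the mean of column 'points': 8.5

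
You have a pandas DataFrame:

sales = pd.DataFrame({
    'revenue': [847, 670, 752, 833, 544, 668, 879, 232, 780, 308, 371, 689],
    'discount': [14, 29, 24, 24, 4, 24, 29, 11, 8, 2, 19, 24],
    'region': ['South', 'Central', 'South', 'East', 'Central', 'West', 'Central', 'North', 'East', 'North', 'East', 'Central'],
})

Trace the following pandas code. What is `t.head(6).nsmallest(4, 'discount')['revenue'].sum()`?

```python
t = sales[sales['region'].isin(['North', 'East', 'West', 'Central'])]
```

2277

filter rows where region in ['North', 'East', 'West', 'Central']:
    revenue  discount   region
1       670        29  Central
3       833        24     East
4       544         4  Central
5       668        24     West
6       879        29  Central
7       232        11    North
8       780         8     East
9       308         2    North
10      371        19     East
11      689        24  Central
take first 6 rows:
   revenue  discount   region
1      670        29  Central
3      833        24     East
4      544         4  Central
5      668        24     West
6      879        29  Central
7      232        11    North
take 4 rows with smallest discount:
   revenue  discount   region
4      544         4  Central
7      232        11    North
3      833        24     East
5      668        24     West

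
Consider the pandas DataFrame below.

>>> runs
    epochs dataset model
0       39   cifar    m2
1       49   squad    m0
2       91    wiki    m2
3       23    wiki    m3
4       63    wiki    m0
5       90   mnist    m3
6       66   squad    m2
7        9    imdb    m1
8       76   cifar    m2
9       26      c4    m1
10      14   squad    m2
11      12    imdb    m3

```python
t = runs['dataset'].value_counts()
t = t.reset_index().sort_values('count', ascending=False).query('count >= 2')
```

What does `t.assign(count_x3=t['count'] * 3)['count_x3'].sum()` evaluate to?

30

value_counts of dataset:
dataset
squad    3
wiki     3
cifar    2
imdb     2
mnist    1
c4       1
Name: count, dtype: int64
reset_index():
  dataset  count
0   squad      3
1    wiki      3
2   cifar      2
3    imdb      2
4   mnist      1
5      c4      1
sort by count descending:
  dataset  count
0   squad      3
1    wiki      3
2   cifar      2
3    imdb      2
4   mnist      1
5      c4      1
filter rows where count >= 2:
  dataset  count
0   squad      3
1    wiki      3
2   cifar      2
3    imdb      2
add column count_x3 = t['count'] * 3:
  dataset  count  count_x3
0   squad      3         9
1    wiki      3         9
2   cifar      2         6
3    imdb      2         6
Reading off the sum of column 'count_x3', we get 30.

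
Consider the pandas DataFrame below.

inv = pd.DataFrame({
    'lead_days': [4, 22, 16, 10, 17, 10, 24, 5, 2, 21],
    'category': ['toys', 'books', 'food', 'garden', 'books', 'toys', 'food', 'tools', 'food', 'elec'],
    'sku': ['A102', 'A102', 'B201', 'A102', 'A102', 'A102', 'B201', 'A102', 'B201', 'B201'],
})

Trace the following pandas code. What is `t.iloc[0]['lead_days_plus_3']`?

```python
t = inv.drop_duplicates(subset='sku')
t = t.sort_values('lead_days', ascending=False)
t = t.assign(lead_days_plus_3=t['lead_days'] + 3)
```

drop duplicate sku (keep=first):
   lead_days category   sku
0          4     toys  A102
2         16     food  B201
sort by lead_days descending:
   lead_days category   sku
2         16     food  B201
0          4     toys  A102
add column lead_days_plus_3 = t['lead_days'] + 3:
   lead_days category   sku  lead_days_plus_3
2         16     food  B201                19
0          4     toys  A102                 7
Then the value at position 0, column 'lead_days_plus_3': 19

19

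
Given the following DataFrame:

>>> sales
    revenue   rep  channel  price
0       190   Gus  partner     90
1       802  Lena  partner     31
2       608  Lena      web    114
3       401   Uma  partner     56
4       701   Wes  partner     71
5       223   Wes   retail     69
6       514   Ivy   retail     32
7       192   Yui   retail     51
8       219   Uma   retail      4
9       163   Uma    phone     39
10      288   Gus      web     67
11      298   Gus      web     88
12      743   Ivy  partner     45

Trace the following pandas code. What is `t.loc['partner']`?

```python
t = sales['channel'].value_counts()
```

value_counts of channel:
channel
partner    5
retail     4
web        3
phone      1
Name: count, dtype: int64
Reading off the value at index 'partner', we get 5.

5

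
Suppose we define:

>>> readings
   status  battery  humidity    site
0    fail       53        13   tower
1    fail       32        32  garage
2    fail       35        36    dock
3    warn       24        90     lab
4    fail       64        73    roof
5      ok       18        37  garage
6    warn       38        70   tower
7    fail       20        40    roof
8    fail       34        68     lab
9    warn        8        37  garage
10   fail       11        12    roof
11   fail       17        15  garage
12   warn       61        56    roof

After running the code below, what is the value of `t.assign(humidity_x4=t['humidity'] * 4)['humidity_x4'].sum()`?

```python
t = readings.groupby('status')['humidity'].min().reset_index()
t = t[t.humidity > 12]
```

group by status, min of humidity:
status
fail    12
ok      37
warn    37
Name: humidity, dtype: int64
reset_index():
  status  humidity
0   fail        12
1     ok        37
2   warn        37
filter rows where humidity > 12:
  status  humidity
1     ok        37
2   warn        37
add column humidity_x4 = t['humidity'] * 4:
  status  humidity  humidity_x4
1     ok        37          148
2   warn        37          148
Hence 296.

296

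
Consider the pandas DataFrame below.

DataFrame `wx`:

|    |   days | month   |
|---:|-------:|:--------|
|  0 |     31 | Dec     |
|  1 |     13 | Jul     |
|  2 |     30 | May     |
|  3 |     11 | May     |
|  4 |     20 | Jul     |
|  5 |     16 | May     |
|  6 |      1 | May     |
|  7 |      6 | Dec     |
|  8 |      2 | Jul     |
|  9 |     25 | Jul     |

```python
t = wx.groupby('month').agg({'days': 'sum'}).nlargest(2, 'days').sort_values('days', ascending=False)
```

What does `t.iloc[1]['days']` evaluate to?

group by month, sum of days:
       days
month      
Dec      37
Jul      60
May      58
take 2 rows with largest days:
       days
month      
Jul      60
May      58
sort by days descending:
       days
month      
Jul      60
May      58

58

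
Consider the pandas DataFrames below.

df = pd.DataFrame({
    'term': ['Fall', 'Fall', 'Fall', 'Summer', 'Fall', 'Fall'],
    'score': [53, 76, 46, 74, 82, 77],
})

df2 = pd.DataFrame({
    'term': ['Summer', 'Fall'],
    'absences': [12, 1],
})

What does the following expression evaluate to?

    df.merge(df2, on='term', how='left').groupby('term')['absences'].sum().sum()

17

merge on 'term' (how='left') → 6 rows:
     term  score  absences
0    Fall     53         1
1    Fall     76         1
2    Fall     46         1
3  Summer     74        12
4    Fall     82         1
5    Fall     77         1
group by term, sum of absences:
term
Fall       5
Summer    12
Name: absences, dtype: int64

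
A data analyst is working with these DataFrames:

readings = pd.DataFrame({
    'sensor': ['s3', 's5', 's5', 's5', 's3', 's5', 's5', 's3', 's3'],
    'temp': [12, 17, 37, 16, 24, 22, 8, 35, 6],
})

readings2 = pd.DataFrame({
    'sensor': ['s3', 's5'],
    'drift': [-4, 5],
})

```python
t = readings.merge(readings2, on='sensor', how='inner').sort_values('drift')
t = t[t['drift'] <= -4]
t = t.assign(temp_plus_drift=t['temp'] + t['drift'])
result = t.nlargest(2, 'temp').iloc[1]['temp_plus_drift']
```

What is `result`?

merge on 'sensor' (how='inner') → 9 rows:
  sensor  temp  drift
0     s3    12     -4
1     s5    17      5
2     s5    37      5
3     s5    16      5
4     s3    24     -4
5     s5    22      5
6     s5     8      5
7     s3    35     -4
8     s3     6     -4
sort by drift:
  sensor  temp  drift
0     s3    12     -4
4     s3    24     -4
7     s3    35     -4
8     s3     6     -4
1     s5    17      5
2     s5    37      5
3     s5    16      5
5     s5    22      5
6     s5     8      5
filter rows where drift <= -4:
  sensor  temp  drift
0     s3    12     -4
4     s3    24     -4
7     s3    35     -4
8     s3     6     -4
add column temp_plus_drift = t['temp'] + t['drift']:
  sensor  temp  drift  temp_plus_drift
0     s3    12     -4                8
4     s3    24     -4               20
7     s3    35     -4               31
8     s3     6     -4                2
take 2 rows with largest temp:
  sensor  temp  drift  temp_plus_drift
7     s3    35     -4               31
4     s3    24     -4               20

20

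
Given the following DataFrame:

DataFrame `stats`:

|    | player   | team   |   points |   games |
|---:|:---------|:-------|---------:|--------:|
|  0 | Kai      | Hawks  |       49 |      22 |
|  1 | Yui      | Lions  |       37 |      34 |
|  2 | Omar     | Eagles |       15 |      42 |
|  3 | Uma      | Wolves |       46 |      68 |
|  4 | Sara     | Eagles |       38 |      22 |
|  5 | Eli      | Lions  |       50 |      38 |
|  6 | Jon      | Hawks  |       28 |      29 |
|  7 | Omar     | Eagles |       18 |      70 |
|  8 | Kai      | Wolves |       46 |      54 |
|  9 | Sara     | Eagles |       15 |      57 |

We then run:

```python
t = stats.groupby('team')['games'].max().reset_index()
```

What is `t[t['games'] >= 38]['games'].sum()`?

176

group by team, max of games:
team
Eagles    70
Hawks     29
Lions     38
Wolves    68
Name: games, dtype: int64
reset_index():
     team  games
0  Eagles     70
1   Hawks     29
2   Lions     38
3  Wolves     68
filter rows where games >= 38:
     team  games
0  Eagles     70
2   Lions     38
3  Wolves     68
So sum() = 176.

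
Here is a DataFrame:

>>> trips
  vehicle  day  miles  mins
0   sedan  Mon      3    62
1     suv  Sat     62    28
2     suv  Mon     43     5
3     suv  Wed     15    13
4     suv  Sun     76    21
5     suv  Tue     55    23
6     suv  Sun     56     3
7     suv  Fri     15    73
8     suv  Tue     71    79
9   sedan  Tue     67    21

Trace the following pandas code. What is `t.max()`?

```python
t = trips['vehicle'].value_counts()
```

8

value_counts of vehicle:
vehicle
suv      8
sedan    2
Name: count, dtype: int64
Reading off the max of the resulting series, we get 8.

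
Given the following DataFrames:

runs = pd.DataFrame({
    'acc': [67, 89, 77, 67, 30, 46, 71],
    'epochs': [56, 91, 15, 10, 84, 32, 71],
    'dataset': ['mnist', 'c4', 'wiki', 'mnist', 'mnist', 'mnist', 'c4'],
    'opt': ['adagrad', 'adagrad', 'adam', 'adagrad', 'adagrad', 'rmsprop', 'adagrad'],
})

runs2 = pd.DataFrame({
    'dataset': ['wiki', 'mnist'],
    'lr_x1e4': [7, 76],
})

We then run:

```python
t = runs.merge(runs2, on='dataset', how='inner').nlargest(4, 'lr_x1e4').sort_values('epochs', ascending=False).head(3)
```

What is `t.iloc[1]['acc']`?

merge on 'dataset' (how='inner') → 5 rows:
   acc  epochs dataset      opt  lr_x1e4
0   67      56   mnist  adagrad       76
1   77      15    wiki     adam        7
2   67      10   mnist  adagrad       76
3   30      84   mnist  adagrad       76
4   46      32   mnist  rmsprop       76
take 4 rows with largest lr_x1e4:
   acc  epochs dataset      opt  lr_x1e4
0   67      56   mnist  adagrad       76
2   67      10   mnist  adagrad       76
3   30      84   mnist  adagrad       76
4   46      32   mnist  rmsprop       76
sort by epochs descending:
   acc  epochs dataset      opt  lr_x1e4
3   30      84   mnist  adagrad       76
0   67      56   mnist  adagrad       76
4   46      32   mnist  rmsprop       76
2   67      10   mnist  adagrad       76
take first 3 rows:
   acc  epochs dataset      opt  lr_x1e4
3   30      84   mnist  adagrad       76
0   67      56   mnist  adagrad       76
4   46      32   mnist  rmsprop       76
Finally, value at position 1, column 'acc' = 67.

67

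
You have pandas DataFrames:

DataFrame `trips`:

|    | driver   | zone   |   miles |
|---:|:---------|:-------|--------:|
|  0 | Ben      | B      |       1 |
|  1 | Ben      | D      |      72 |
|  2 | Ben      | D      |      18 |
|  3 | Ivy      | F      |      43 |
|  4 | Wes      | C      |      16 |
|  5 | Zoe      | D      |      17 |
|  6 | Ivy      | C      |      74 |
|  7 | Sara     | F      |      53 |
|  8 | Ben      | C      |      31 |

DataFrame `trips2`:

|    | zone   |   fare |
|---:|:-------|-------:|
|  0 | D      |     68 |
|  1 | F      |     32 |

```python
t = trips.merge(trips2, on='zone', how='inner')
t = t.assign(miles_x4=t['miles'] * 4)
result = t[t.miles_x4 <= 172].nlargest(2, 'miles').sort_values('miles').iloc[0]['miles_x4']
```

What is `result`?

merge on 'zone' (how='inner') → 5 rows:
  driver zone  miles  fare
0    Ben    D     72    68
1    Ben    D     18    68
2    Ivy    F     43    32
3    Zoe    D     17    68
4   Sara    F     53    32
add column miles_x4 = t['miles'] * 4:
  driver zone  miles  fare  miles_x4
0    Ben    D     72    68       288
1    Ben    D     18    68        72
2    Ivy    F     43    32       172
3    Zoe    D     17    68        68
4   Sara    F     53    32       212
filter rows where miles_x4 <= 172:
  driver zone  miles  fare  miles_x4
1    Ben    D     18    68        72
2    Ivy    F     43    32       172
3    Zoe    D     17    68        68
take 2 rows with largest miles:
  driver zone  miles  fare  miles_x4
2    Ivy    F     43    32       172
1    Ben    D     18    68        72
sort by miles:
  driver zone  miles  fare  miles_x4
1    Ben    D     18    68        72
2    Ivy    F     43    32       172
So iloc[0]['miles_x4'] = 72.

72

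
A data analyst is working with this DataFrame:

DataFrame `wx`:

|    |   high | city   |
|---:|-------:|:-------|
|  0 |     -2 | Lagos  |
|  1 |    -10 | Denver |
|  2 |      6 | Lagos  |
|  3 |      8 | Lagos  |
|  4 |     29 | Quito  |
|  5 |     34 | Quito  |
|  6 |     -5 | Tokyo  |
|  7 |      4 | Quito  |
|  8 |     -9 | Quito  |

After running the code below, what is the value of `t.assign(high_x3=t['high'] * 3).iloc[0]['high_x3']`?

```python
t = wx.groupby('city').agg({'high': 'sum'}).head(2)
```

group by city, sum of high:
        high
city        
Denver   -10
Lagos     12
Quito     58
Tokyo     -5
take first 2 rows:
        high
city        
Denver   -10
Lagos     12
add column high_x3 = t['high'] * 3:
        high  high_x3
city                 
Denver   -10      -30
Lagos     12       36
value at position 0, column 'high_x3' → -30

-30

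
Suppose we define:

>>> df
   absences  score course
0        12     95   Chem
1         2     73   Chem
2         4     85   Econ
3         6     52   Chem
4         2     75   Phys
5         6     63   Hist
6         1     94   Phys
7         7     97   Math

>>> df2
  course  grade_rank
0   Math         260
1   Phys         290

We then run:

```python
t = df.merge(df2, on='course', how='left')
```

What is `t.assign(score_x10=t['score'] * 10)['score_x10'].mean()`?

792.5

merge on 'course' (how='left') → 8 rows:
   absences  score course  grade_rank
0        12     95   Chem         NaN
1         2     73   Chem         NaN
2         4     85   Econ         NaN
3         6     52   Chem         NaN
4         2     75   Phys       290.0
5         6     63   Hist         NaN
6         1     94   Phys       290.0
7         7     97   Math       260.0
add column score_x10 = t['score'] * 10:
   absences  score course  grade_rank  score_x10
0        12     95   Chem         NaN        950
1         2     73   Chem         NaN        730
2         4     85   Econ         NaN        850
3         6     52   Chem         NaN        520
4         2     75   Phys       290.0        750
5         6     63   Hist         NaN        630
6         1     94   Phys       290.0        940
7         7     97   Math       260.0        970
Reading off the mean of column 'score_x10', we get 792.5.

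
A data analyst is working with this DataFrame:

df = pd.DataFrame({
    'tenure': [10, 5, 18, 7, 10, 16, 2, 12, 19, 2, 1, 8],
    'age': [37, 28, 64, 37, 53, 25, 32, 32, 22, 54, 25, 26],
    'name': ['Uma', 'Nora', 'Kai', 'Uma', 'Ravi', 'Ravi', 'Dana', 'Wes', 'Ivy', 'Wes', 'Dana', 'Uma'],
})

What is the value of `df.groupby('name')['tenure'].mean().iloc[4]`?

13.0

group by name, mean of tenure:
name
Dana     1.500000
Ivy     19.000000
Kai     18.000000
Nora     5.000000
Ravi    13.000000
Uma      8.333333
Wes      7.000000
Name: tenure, dtype: float64
value at position 4 → 13.0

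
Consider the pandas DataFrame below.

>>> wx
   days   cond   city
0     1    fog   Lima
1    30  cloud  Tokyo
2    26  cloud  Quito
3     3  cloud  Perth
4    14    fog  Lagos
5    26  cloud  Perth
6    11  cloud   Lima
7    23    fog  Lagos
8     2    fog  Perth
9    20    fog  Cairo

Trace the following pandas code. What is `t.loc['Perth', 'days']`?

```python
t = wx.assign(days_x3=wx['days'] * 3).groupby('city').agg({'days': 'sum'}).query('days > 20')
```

add column days_x3 = wx['days'] * 3:
   days   cond   city  days_x3
0     1    fog   Lima        3
1    30  cloud  Tokyo       90
2    26  cloud  Quito       78
3     3  cloud  Perth        9
4    14    fog  Lagos       42
5    26  cloud  Perth       78
6    11  cloud   Lima       33
7    23    fog  Lagos       69
8     2    fog  Perth        6
9    20    fog  Cairo       60
group by city, sum of days:
       days
city       
Cairo    20
Lagos    37
Lima     12
Perth    31
Quito    26
Tokyo    30
filter rows where days > 20:
       days
city       
Lagos    37
Perth    31
Quito    26
Tokyo    30
Taking the value at row 'Perth', column 'days' gives 31.

31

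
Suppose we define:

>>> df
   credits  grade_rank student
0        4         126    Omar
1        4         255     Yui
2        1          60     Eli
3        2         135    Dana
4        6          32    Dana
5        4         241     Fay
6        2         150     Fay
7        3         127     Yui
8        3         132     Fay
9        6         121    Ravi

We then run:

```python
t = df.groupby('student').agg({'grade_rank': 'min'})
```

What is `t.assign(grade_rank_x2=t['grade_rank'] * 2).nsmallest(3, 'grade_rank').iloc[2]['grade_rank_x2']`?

242

group by student, min of grade_rank:
         grade_rank
student            
Dana             32
Eli              60
Fay             132
Omar            126
Ravi            121
Yui             127
add column grade_rank_x2 = t['grade_rank'] * 2:
         grade_rank  grade_rank_x2
student                           
Dana             32             64
Eli              60            120
Fay             132            264
Omar            126            252
Ravi            121            242
Yui             127            254
take 3 rows with smallest grade_rank:
         grade_rank  grade_rank_x2
student                           
Dana             32             64
Eli              60            120
Ravi            121            242
Hence 242.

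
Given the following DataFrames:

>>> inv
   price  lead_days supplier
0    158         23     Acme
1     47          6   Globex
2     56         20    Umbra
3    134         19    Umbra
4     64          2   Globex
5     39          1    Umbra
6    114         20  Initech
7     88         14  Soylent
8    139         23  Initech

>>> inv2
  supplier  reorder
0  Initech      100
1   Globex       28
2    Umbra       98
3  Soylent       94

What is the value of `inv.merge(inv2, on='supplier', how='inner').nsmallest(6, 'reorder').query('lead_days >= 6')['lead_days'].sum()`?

merge on 'supplier' (how='inner') → 8 rows:
   price  lead_days supplier  reorder
0     47          6   Globex       28
1     56         20    Umbra       98
2    134         19    Umbra       98
3     64          2   Globex       28
4     39          1    Umbra       98
5    114         20  Initech      100
6     88         14  Soylent       94
7    139         23  Initech      100
take 6 rows with smallest reorder:
   price  lead_days supplier  reorder
0     47          6   Globex       28
3     64          2   Globex       28
6     88         14  Soylent       94
1     56         20    Umbra       98
2    134         19    Umbra       98
4     39          1    Umbra       98
filter rows where lead_days >= 6:
   price  lead_days supplier  reorder
0     47          6   Globex       28
6     88         14  Soylent       94
1     56         20    Umbra       98
2    134         19    Umbra       98
Hence 59.

59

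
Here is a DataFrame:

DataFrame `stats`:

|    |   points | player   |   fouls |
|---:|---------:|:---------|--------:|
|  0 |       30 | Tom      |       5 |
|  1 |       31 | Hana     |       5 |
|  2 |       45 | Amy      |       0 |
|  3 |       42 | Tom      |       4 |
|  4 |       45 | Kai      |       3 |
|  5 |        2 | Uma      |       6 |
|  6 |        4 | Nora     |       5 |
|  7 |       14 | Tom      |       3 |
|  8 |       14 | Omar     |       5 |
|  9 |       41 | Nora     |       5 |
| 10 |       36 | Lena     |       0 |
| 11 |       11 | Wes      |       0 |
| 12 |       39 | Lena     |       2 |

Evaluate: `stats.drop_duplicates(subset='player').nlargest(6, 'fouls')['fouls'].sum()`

29

drop duplicate player (keep=first):
    points player  fouls
0       30    Tom      5
1       31   Hana      5
2       45    Amy      0
4       45    Kai      3
5        2    Uma      6
6        4   Nora      5
8       14   Omar      5
10      36   Lena      0
11      11    Wes      0
take 6 rows with largest fouls:
   points player  fouls
5       2    Uma      6
0      30    Tom      5
1      31   Hana      5
6       4   Nora      5
8      14   Omar      5
4      45    Kai      3
Hence 29.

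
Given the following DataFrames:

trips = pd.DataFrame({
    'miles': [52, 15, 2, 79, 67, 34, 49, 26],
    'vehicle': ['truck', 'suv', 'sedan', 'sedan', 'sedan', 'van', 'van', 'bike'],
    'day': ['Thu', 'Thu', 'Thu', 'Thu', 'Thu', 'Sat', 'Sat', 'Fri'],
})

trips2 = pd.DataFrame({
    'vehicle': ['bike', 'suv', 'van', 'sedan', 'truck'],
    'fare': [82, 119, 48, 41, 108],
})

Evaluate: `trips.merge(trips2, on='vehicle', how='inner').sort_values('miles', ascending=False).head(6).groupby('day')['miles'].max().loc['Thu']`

79

merge on 'vehicle' (how='inner') → 8 rows:
   miles vehicle  day  fare
0     52   truck  Thu   108
1     15     suv  Thu   119
2      2   sedan  Thu    41
3     79   sedan  Thu    41
4     67   sedan  Thu    41
5     34     van  Sat    48
6     49     van  Sat    48
7     26    bike  Fri    82
sort by miles descending:
   miles vehicle  day  fare
3     79   sedan  Thu    41
4     67   sedan  Thu    41
0     52   truck  Thu   108
6     49     van  Sat    48
5     34     van  Sat    48
7     26    bike  Fri    82
1     15     suv  Thu   119
2      2   sedan  Thu    41
take first 6 rows:
   miles vehicle  day  fare
3     79   sedan  Thu    41
4     67   sedan  Thu    41
0     52   truck  Thu   108
6     49     van  Sat    48
5     34     van  Sat    48
7     26    bike  Fri    82
group by day, max of miles:
day
Fri    26
Sat    49
Thu    79
Name: miles, dtype: int64
The value at index 'Thu' is 79.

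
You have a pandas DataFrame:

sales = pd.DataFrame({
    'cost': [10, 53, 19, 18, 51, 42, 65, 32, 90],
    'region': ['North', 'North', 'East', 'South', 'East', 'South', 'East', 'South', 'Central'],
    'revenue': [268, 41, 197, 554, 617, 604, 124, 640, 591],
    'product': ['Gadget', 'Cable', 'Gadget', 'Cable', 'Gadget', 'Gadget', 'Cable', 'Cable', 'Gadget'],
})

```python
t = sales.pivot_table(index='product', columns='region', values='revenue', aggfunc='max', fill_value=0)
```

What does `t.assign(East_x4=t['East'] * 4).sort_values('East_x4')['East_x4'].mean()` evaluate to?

1482.0

pivot: rows=product, cols=region, max(revenue):
region   Central  East  North  South
product                             
Cable          0   124     41    640
Gadget       591   617    268    604
add column East_x4 = t['East'] * 4:
region   Central  East  North  South  East_x4
product                                      
Cable          0   124     41    640      496
Gadget       591   617    268    604     2468
sort by East_x4:
region   Central  East  North  South  East_x4
product                                      
Cable          0   124     41    640      496
Gadget       591   617    268    604     2468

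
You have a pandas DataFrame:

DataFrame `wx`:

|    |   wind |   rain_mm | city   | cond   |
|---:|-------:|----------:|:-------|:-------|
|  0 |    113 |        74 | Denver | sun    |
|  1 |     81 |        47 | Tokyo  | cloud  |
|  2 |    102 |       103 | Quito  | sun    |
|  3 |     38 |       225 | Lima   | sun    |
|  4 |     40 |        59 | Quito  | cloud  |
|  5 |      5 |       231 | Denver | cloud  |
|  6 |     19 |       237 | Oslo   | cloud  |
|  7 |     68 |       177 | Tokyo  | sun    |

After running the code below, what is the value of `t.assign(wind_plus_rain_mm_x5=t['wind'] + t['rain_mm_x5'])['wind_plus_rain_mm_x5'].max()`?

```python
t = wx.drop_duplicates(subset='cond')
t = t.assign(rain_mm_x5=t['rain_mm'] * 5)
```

drop duplicate cond (keep=first):
   wind  rain_mm    city   cond
0   113       74  Denver    sun
1    81       47   Tokyo  cloud
add column rain_mm_x5 = t['rain_mm'] * 5:
   wind  rain_mm    city   cond  rain_mm_x5
0   113       74  Denver    sun         370
1    81       47   Tokyo  cloud         235
add column wind_plus_rain_mm_x5 = t['wind'] + t['rain_mm_x5']:
   wind  rain_mm    city   cond  rain_mm_x5  wind_plus_rain_mm_x5
0   113       74  Denver    sun         370                   483
1    81       47   Tokyo  cloud         235                   316
Reading off the max of column 'wind_plus_rain_mm_x5', we get 483.

483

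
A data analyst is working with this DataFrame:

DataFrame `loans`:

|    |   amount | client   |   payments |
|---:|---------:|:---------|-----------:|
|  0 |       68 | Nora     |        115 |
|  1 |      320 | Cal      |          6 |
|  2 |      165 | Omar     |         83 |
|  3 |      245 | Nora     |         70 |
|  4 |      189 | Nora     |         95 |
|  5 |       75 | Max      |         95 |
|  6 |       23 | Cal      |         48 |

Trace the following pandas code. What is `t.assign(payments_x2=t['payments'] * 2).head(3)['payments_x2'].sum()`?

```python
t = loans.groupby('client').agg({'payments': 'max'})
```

group by client, max of payments:
        payments
client          
Cal           48
Max           95
Nora         115
Omar          83
add column payments_x2 = t['payments'] * 2:
        payments  payments_x2
client                       
Cal           48           96
Max           95          190
Nora         115          230
Omar          83          166
take first 3 rows:
        payments  payments_x2
client                       
Cal           48           96
Max           95          190
Nora         115          230
Then the sum of column 'payments_x2': 516

516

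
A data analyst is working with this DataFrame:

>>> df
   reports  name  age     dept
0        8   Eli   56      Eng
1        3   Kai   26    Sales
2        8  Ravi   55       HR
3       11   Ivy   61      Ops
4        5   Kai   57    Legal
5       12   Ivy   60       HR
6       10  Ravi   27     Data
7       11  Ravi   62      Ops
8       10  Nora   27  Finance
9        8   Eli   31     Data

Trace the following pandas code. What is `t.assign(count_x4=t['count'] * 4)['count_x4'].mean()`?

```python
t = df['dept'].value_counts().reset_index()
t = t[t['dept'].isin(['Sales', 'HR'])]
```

value_counts of dept:
dept
HR         2
Ops        2
Data       2
Eng        1
Sales      1
Legal      1
Finance    1
Name: count, dtype: int64
reset_index():
      dept  count
0       HR      2
1      Ops      2
2     Data      2
3      Eng      1
4    Sales      1
5    Legal      1
6  Finance      1
filter rows where dept in ['Sales', 'HR']:
    dept  count
0     HR      2
4  Sales      1
add column count_x4 = t['count'] * 4:
    dept  count  count_x4
0     HR      2         8
4  Sales      1         4
So mean() = 6.0.

6.0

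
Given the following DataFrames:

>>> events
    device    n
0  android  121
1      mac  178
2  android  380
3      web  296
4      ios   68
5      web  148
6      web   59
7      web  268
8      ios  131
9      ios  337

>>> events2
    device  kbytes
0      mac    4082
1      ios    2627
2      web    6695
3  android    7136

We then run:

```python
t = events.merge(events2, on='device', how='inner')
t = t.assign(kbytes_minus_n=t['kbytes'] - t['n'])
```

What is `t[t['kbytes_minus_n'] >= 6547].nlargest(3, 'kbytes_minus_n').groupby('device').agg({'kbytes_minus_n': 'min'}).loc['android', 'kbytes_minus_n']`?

merge on 'device' (how='inner') → 10 rows:
    device    n  kbytes
0  android  121    7136
1      mac  178    4082
2  android  380    7136
3      web  296    6695
4      ios   68    2627
5      web  148    6695
6      web   59    6695
7      web  268    6695
8      ios  131    2627
9      ios  337    2627
add column kbytes_minus_n = t['kbytes'] - t['n']:
    device    n  kbytes  kbytes_minus_n
0  android  121    7136            7015
1      mac  178    4082            3904
2  android  380    7136            6756
3      web  296    6695            6399
4      ios   68    2627            2559
5      web  148    6695            6547
6      web   59    6695            6636
7      web  268    6695            6427
8      ios  131    2627            2496
9      ios  337    2627            2290
filter rows where kbytes_minus_n >= 6547:
    device    n  kbytes  kbytes_minus_n
0  android  121    7136            7015
2  android  380    7136            6756
5      web  148    6695            6547
6      web   59    6695            6636
take 3 rows with largest kbytes_minus_n:
    device    n  kbytes  kbytes_minus_n
0  android  121    7136            7015
2  android  380    7136            6756
6      web   59    6695            6636
group by device, min of kbytes_minus_n:
         kbytes_minus_n
device                 
android            6756
web                6636
So loc['android', 'kbytes_minus_n'] = 6756.

6756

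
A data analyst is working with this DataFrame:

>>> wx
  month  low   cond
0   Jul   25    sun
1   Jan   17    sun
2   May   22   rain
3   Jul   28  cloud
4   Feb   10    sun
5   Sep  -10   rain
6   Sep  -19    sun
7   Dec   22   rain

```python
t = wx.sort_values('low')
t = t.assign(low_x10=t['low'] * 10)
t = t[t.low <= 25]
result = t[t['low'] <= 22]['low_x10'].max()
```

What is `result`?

220

sort by low:
  month  low   cond
6   Sep  -19    sun
5   Sep  -10   rain
4   Feb   10    sun
1   Jan   17    sun
2   May   22   rain
7   Dec   22   rain
0   Jul   25    sun
3   Jul   28  cloud
add column low_x10 = t['low'] * 10:
  month  low   cond  low_x10
6   Sep  -19    sun     -190
5   Sep  -10   rain     -100
4   Feb   10    sun      100
1   Jan   17    sun      170
2   May   22   rain      220
7   Dec   22   rain      220
0   Jul   25    sun      250
3   Jul   28  cloud      280
filter rows where low <= 25:
  month  low  cond  low_x10
6   Sep  -19   sun     -190
5   Sep  -10  rain     -100
4   Feb   10   sun      100
1   Jan   17   sun      170
2   May   22  rain      220
7   Dec   22  rain      220
0   Jul   25   sun      250
filter rows where low <= 22:
  month  low  cond  low_x10
6   Sep  -19   sun     -190
5   Sep  -10  rain     -100
4   Feb   10   sun      100
1   Jan   17   sun      170
2   May   22  rain      220
7   Dec   22  rain      220
So max() = 220.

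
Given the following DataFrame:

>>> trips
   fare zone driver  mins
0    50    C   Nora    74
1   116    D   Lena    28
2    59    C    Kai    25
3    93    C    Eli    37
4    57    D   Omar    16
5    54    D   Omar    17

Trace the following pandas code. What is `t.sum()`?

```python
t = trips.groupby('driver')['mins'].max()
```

181

group by driver, max of mins:
driver
Eli     37
Kai     25
Lena    28
Nora    74
Omar    17
Name: mins, dtype: int64
So sum() = 181.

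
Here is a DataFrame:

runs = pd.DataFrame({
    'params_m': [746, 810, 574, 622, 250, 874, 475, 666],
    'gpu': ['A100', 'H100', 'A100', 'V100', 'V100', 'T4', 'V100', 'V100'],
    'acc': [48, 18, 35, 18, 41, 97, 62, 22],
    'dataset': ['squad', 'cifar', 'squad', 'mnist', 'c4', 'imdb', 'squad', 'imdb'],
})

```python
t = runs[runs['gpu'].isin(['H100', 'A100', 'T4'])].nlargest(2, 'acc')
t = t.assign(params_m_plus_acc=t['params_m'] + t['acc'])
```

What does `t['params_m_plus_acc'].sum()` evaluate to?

filter rows where gpu in ['H100', 'A100', 'T4']:
   params_m   gpu  acc dataset
0       746  A100   48   squad
1       810  H100   18   cifar
2       574  A100   35   squad
5       874    T4   97    imdb
take 2 rows with largest acc:
   params_m   gpu  acc dataset
5       874    T4   97    imdb
0       746  A100   48   squad
add column params_m_plus_acc = t['params_m'] + t['acc']:
   params_m   gpu  acc dataset  params_m_plus_acc
5       874    T4   97    imdb                971
0       746  A100   48   squad                794
Hence 1765.

1765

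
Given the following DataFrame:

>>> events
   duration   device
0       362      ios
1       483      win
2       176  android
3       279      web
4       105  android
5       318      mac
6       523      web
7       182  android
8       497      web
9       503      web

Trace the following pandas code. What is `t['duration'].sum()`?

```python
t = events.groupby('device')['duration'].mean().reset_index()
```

group by device, mean of duration:
device
android    154.333333
ios        362.000000
mac        318.000000
web        450.500000
win        483.000000
Name: duration, dtype: float64
reset_index():
    device    duration
0  android  154.333333
1      ios  362.000000
2      mac  318.000000
3      web  450.500000
4      win  483.000000

1767.83333333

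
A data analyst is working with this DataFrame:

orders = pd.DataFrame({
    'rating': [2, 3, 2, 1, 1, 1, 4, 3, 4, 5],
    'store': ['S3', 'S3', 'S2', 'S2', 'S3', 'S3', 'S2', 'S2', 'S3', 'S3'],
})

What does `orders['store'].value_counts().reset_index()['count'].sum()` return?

10

value_counts of store:
store
S3    6
S2    4
Name: count, dtype: int64
reset_index():
  store  count
0    S3      6
1    S2      4
Then the sum of column 'count': 10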